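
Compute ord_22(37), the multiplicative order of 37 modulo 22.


We want ord_22(37), the smallest k >= 1 with 37^k = 1 mod 22.
n = 22 = 2 * 11, phi(22) = 10; the order divides phi(n).
Divisors of 10: 1, 2, 5, 10
Repeated squaring mod 22: 37^1 = 15, 37^2 = 5, 37^4 = 3, 37^8 = 9
Test divisors in increasing order:
  k=1: 37^1 = 15 mod 22
  k=2: 37^2 = 5 mod 22
  k=5: 37^5 = 3 * 15 = 1 mod 22  <- first divisor giving 1
Order = 5

5


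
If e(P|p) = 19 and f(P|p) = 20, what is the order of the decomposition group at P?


|D_P| = e * f
= 19 * 20
= 380

380


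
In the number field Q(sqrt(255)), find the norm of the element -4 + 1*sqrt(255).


N(a + b*sqrt(d)) = a^2 - d*b^2
= (-4)^2 - (255)*(1)^2
= 16 - 255
= -239

-239


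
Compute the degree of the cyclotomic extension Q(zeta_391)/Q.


The degree equals Euler's totient phi(391).
391 = 17 * 23
phi(391) = 352

352


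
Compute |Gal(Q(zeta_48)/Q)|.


|Gal(Q(zeta_48)/Q)| = phi(48)
= 16

16


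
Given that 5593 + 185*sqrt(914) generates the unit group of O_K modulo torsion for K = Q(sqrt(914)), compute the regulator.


epsilon = 5593 + 185*sqrt(914)
= 11186.0001
R = ln(11186.0001)
= 9.3224

9.3224


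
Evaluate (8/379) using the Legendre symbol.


p = 379 is prime, so compute (8/379) with the reciprocity algorithm (Jacobi-symbol steps: pull out 2s via (2/n), flip via reciprocity, reduce):
  pull out 2: (2/379) = -1  (since 379 mod 8 = 3)
  pull out 2: (2/379) = -1  (since 379 mod 8 = 3)
  pull out 2: (2/379) = -1  (since 379 mod 8 = 3)
  (1/379) = 1
Product of signs = -1
(8/379) = -1

-1


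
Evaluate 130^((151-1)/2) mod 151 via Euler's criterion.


p = 151 is prime and the exponent is (p-1)/2 = 75, so by Euler's criterion 130^75 = (130/151) = +1 or -1 mod 151.
Compute by square-and-multiply:
  75 = 64 + 8 + 2 + 1 (binary 1001011)
  Repeated squaring mod 151: 130^1 = 130, 130^2 = 139, 130^4 = 144, 130^8 = 49, 130^16 = 136, 130^32 = 74, 130^64 = 40
  130^75 = 130^64 * 130^8 * 130^2 * 130^1 = 40 * 49 * 139 * 130 mod 151
    40 * 49 = 1960 = 148 mod 151
    148 * 139 = 20572 = 36 mod 151
    36 * 130 = 4680 = 150 mod 151
  130^75 = 150 mod 151
Result 150 = p - 1 = -1 mod 151: 130 is a quadratic non-residue mod 151. As a residue in [0, p-1] the value is 150.
130^75 mod 151 = 150

150


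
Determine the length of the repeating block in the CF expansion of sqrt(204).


Run the CF algorithm for sqrt(204).
a_0 = floor(sqrt(204)) = 14; set m_0=0, q_0=1.
Recurrence: m' = q*a - m,  q' = (d - m'^2)/q,  a' = floor((a_0 + m')/q').
  step 1: m=14, q=8, a=3
  step 2: m=10, q=13, a=1
  step 3: m=3, q=15, a=1
  step 4: m=12, q=4, a=6
  step 5: m=12, q=15, a=1
  step 6: m=3, q=13, a=1
  step 7: m=10, q=8, a=3
  step 8: m=14, q=1, a=28
a_8 = 2*a_0 = 28, so the period closes here.
sqrt(204) = [14; 3, 1, 1, 6, 1, 1, 3, 28]
Period length = 8

8


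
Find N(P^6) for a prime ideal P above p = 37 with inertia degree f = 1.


N(P^a) = p^(a*f)
= 37^(6*1)
= 37^6
= 2565726409

2565726409


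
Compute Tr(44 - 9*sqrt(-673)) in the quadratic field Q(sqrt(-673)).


Tr(a + b*sqrt(d)) = (a + b*sqrt(d)) + (a - b*sqrt(d)) = 2a
= 2 * (44)
= 88

88


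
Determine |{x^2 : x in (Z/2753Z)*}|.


For prime p, the number of non-zero quadratic residues is (p-1)/2.
= (2753-1)/2
= 1376

1376


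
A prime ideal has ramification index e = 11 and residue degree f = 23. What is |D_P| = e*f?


|D_P| = e * f
= 11 * 23
= 253

253


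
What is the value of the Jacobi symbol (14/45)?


Compute (14/45) via quadratic reciprocity:
  pull out 2: (2/45) = -1  (since 45 mod 8 = 5)
  reciprocity: (7/45) -> +(45/7)
  reduce: (3/7)
  reciprocity: (3/7) -> -(7/3)
  reduce: (1/3)
  (1/3) = 1
Product of signs = 1

1


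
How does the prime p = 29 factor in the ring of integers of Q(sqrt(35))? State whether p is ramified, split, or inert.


K = Q(sqrt(35)). Since d mod 4 = 3, disc(K) = 140.
Check p | disc: 140 mod 29 = 24.
p does not divide disc. Compute Legendre symbol (d/p):
6^((29-1)/2) mod 29 = 1
(d/p) = 1, so p splits: (p) = P*P' with e=1, f=1, g=2.
Therefore p is split.

split


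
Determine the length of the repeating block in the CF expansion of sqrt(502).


Run the CF algorithm for sqrt(502).
a_0 = floor(sqrt(502)) = 22; set m_0=0, q_0=1.
Recurrence: m' = q*a - m,  q' = (d - m'^2)/q,  a' = floor((a_0 + m')/q').
  step 1: m=22, q=18, a=2
  step 2: m=14, q=17, a=2
  step 3: m=20, q=6, a=7
  step 4: m=22, q=3, a=14
  step 5: m=20, q=34, a=1
  step 6: m=14, q=9, a=4
  step 7: m=22, q=2, a=22
  step 8: m=22, q=9, a=4
  step 9: m=14, q=34, a=1
  step 10: m=20, q=3, a=14
  step 11: m=22, q=6, a=7
  step 12: m=20, q=17, a=2
  step 13: m=14, q=18, a=2
  step 14: m=22, q=1, a=44
a_14 = 2*a_0 = 44, so the period closes here.
sqrt(502) = [22; 2, 2, 7, 14, 1, 4, 22, 4, 1, 14, 7, 2, 2, 44]
Period length = 14

14


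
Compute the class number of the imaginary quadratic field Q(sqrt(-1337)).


K = Q(sqrt(-1337)). d mod 4 = 3, so D = disc(K) = 4d = -5348
h(K) equals the number of primitive reduced positive-definite forms (a, b, c) = a*x^2 + b*x*y + c*y^2 with b^2 - 4ac = D,
where reduced means |b| <= a <= c, with b >= 0 whenever |b| = a or a = c, and primitive means gcd(a, b, c) = 1.
Reduced forces 3a^2 <= |D| = 5348, so 1 <= a <= 42; b must have the parity of D, and c = (b^2 - D)/(4a) must be an integer >= a.
Enumerate a = 1..42, b in [-a, a]:
  a=1: (1, 0, 1337)  [1]
  a=2: (2, 2, 669)  [1]
  a=3: (3, -2, 446), (3, 2, 446)  [2]
  a=4..5: none
  a=6: (6, -2, 223), (6, 2, 223)  [2]
  a=7: (7, 0, 191)  [1]
  a=8: none
  a=9: (9, -4, 149), (9, 4, 149)  [2]
  a=10: none
  a=11: (11, -8, 123), (11, 8, 123)  [2]
  a=12..13: none
  a=14: (14, 14, 99)  [1]
  a=15..17: none
  a=18: (18, -14, 77), (18, 14, 77)  [2]
  a=19..20: none
  a=21: (21, -14, 66), (21, 14, 66)  [2]
  a=22: (22, -14, 63), (22, 14, 63)  [2]
  a=23..26: none
  a=27: (27, -22, 54), (27, 22, 54)  [2]
  a=28..32: none
  a=33: (33, -14, 42), (33, -8, 41), (33, 8, 41), (33, 14, 42)  [4]
  a=34..42: none
Total reduced forms: 1 + 1 + 2 + 2 + 1 + 2 + 2 + 1 + 2 + 2 + 2 + 2 + 4 = 24
h = 24

24


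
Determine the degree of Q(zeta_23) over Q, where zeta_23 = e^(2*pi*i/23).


The degree equals Euler's totient phi(23).
23 = 23
phi(23) = 22

22


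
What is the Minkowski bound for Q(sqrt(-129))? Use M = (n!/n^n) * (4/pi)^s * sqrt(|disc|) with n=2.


d = -129, d mod 4 = 3, so disc(K) = 4d = -516; |disc(K)| = 516
Imaginary quadratic field, so n = 2, s = r2 = 1, r1 = 0
M = (n!/n^n) * (4/pi)^s * sqrt(|disc(K)|) = (2!/2^2) * (4/pi)^1 * sqrt(516)
= 0.5 * 1.273240 * 22.715633
= 14.4612

14.4612


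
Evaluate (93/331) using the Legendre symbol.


p = 331 is prime, so compute (93/331) with the reciprocity algorithm (Jacobi-symbol steps: pull out 2s via (2/n), flip via reciprocity, reduce):
  reciprocity: (93/331) -> +(331/93)
  reduce: (52/93)
  pull out 2: (2/93) = -1  (since 93 mod 8 = 5)
  pull out 2: (2/93) = -1  (since 93 mod 8 = 5)
  reciprocity: (13/93) -> +(93/13)
  reduce: (2/13)
  pull out 2: (2/13) = -1  (since 13 mod 8 = 5)
  (1/13) = 1
Product of signs = -1
(93/331) = -1

-1


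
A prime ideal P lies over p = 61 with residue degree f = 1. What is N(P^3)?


N(P^a) = p^(a*f)
= 61^(3*1)
= 61^3
= 226981

226981


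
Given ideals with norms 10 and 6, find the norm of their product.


N(IJ) = N(I) * N(J)
= 10 * 6
= 60

60


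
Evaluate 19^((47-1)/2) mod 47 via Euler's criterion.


p = 47 is prime and the exponent is (p-1)/2 = 23, so by Euler's criterion 19^23 = (19/47) = +1 or -1 mod 47.
Compute by square-and-multiply:
  23 = 16 + 4 + 2 + 1 (binary 10111)
  Repeated squaring mod 47: 19^1 = 19, 19^2 = 32, 19^4 = 37, 19^8 = 6, 19^16 = 36
  19^23 = 19^16 * 19^4 * 19^2 * 19^1 = 36 * 37 * 32 * 19 mod 47
    36 * 37 = 1332 = 16 mod 47
    16 * 32 = 512 = 42 mod 47
    42 * 19 = 798 = 46 mod 47
  19^23 = 46 mod 47
Result 46 = p - 1 = -1 mod 47: 19 is a quadratic non-residue mod 47. As a residue in [0, p-1] the value is 46.
19^23 mod 47 = 46

46


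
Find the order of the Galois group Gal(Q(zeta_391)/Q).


|Gal(Q(zeta_391)/Q)| = phi(391)
= 352

352


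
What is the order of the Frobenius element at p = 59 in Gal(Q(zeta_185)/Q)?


The Frobenius at p in Gal(Q(zeta_n)/Q) = (Z/nZ)* is the class of p, so its order is ord_185(59), the smallest k >= 1 with 59^k = 1 mod 185.
n = 185 = 5 * 37, phi(185) = 144; the order divides phi(n).
Divisors of 144: 1, 2, 3, 4, 6, 8, 9, 12, 16, 18, 24, 36, 48, 72, 144
Repeated squaring mod 185: 59^1 = 59, 59^2 = 151, 59^4 = 46, 59^8 = 81, 59^16 = 86, 59^32 = 181, 59^64 = 16, 59^128 = 71
Test divisors in increasing order:
  k=1: 59^1 = 59 mod 185
  k=2: 59^2 = 151 mod 185
  k=3: 59^3 = 151 * 59 = 29 mod 185
  k=4: 59^4 = 46 mod 185
  k=6: 59^6 = 46 * 151 = 101 mod 185
  k=8: 59^8 = 81 mod 185
  k=9: 59^9 = 81 * 59 = 154 mod 185
  k=12: 59^12 = 81 * 46 = 26 mod 185
  k=16: 59^16 = 86 mod 185
  k=18: 59^18 = 86 * 151 = 36 mod 185
  k=24: 59^24 = 86 * 81 = 121 mod 185
  k=36: 59^36 = 181 * 46 = 1 mod 185  <- first divisor giving 1
Order = 36

36


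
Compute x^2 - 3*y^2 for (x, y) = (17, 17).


x^2 - d*y^2
= 17^2 - 3*17^2
= 289 - 867
= -578

-578


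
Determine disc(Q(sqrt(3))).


For K = Q(sqrt(d)) with d squarefree: disc(K) = d if d = 1 mod 4, and disc(K) = 4d if d = 2 or 3 mod 4.
Here d = 3, and d mod 4 = 3.
d = 3 mod 4, not 1 (O_K = Z[sqrt(d)]), so disc(K) = 4d = 4 * (3) = 12

12


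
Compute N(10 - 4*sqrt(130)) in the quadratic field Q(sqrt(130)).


N(a + b*sqrt(d)) = a^2 - d*b^2
= (10)^2 - (130)*(-4)^2
= 100 - 2080
= -1980

-1980


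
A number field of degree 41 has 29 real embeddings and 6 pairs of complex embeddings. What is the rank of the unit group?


By Dirichlet's unit theorem:
rank = r1 + r2 - 1
= 29 + 6 - 1
= 34

34


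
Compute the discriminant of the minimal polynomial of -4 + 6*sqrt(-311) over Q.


The element -4 + 6*sqrt(-311) has minimal polynomial:
x^2 + 8*x + 11212
Discriminant = (8)^2 - 4*(11212)
= 64 - 44848
= -44784

-44784


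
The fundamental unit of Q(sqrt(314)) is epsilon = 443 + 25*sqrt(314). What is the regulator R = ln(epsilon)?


epsilon = 443 + 25*sqrt(314)
= 886.0011
R = ln(886.0011)
= 6.7867

6.7867


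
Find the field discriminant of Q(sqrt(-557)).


For K = Q(sqrt(d)) with d squarefree: disc(K) = d if d = 1 mod 4, and disc(K) = 4d if d = 2 or 3 mod 4.
Here d = -557, and d mod 4 = 3.
d = 3 mod 4, not 1 (O_K = Z[sqrt(d)]), so disc(K) = 4d = 4 * (-557) = -2228

-2228


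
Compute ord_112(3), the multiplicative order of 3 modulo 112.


We want ord_112(3), the smallest k >= 1 with 3^k = 1 mod 112.
n = 112 = 2^4 * 7, phi(112) = 48; the order divides phi(n).
Divisors of 48: 1, 2, 3, 4, 6, 8, 12, 16, 24, 48
Repeated squaring mod 112: 3^1 = 3, 3^2 = 9, 3^4 = 81, 3^8 = 65, 3^16 = 81, 3^32 = 65
Test divisors in increasing order:
  k=1: 3^1 = 3 mod 112
  k=2: 3^2 = 9 mod 112
  k=3: 3^3 = 9 * 3 = 27 mod 112
  k=4: 3^4 = 81 mod 112
  k=6: 3^6 = 81 * 9 = 57 mod 112
  k=8: 3^8 = 65 mod 112
  k=12: 3^12 = 65 * 81 = 1 mod 112  <- first divisor giving 1
Order = 12

12


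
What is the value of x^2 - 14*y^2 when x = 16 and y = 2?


x^2 - d*y^2
= 16^2 - 14*2^2
= 256 - 56
= 200

200


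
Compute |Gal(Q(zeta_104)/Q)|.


|Gal(Q(zeta_104)/Q)| = phi(104)
= 48

48


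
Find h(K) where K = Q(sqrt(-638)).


K = Q(sqrt(-638)). d mod 4 = 2, so D = disc(K) = 4d = -2552
h(K) equals the number of primitive reduced positive-definite forms (a, b, c) = a*x^2 + b*x*y + c*y^2 with b^2 - 4ac = D,
where reduced means |b| <= a <= c, with b >= 0 whenever |b| = a or a = c, and primitive means gcd(a, b, c) = 1.
Reduced forces 3a^2 <= |D| = 2552, so 1 <= a <= 29; b must have the parity of D, and c = (b^2 - D)/(4a) must be an integer >= a.
Enumerate a = 1..29, b in [-a, a]:
  a=1: (1, 0, 638)  [1]
  a=2: (2, 0, 319)  [1]
  a=3: (3, -2, 213), (3, 2, 213)  [2]
  a=4..5: none
  a=6: (6, -4, 107), (6, 4, 107)  [2]
  a=7..8: none
  a=9: (9, -2, 71), (9, 2, 71)  [2]
  a=10: none
  a=11: (11, 0, 58)  [1]
  a=12: none
  a=13: (13, -10, 51), (13, 10, 51)  [2]
  a=14..16: none
  a=17: (17, -10, 39), (17, 10, 39)  [2]
  a=18: (18, -16, 39), (18, 16, 39)  [2]
  a=19..21: none
  a=22: (22, 0, 29)  [1]
  a=23: (23, -22, 33), (23, 22, 33)  [2]
  a=24..25: none
  a=26: (26, -16, 27), (26, 16, 27)  [2]
  a=27..29: none
Total reduced forms: 1 + 1 + 2 + 2 + 2 + 1 + 2 + 2 + 2 + 1 + 2 + 2 = 20
h = 20

20


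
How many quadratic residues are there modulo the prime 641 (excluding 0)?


For prime p, the number of non-zero quadratic residues is (p-1)/2.
= (641-1)/2
= 320

320


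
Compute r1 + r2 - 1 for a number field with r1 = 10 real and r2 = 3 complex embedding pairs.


By Dirichlet's unit theorem:
rank = r1 + r2 - 1
= 10 + 3 - 1
= 12

12


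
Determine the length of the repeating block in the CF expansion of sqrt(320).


Run the CF algorithm for sqrt(320).
a_0 = floor(sqrt(320)) = 17; set m_0=0, q_0=1.
Recurrence: m' = q*a - m,  q' = (d - m'^2)/q,  a' = floor((a_0 + m')/q').
  step 1: m=17, q=31, a=1
  step 2: m=14, q=4, a=7
  step 3: m=14, q=31, a=1
  step 4: m=17, q=1, a=34
a_4 = 2*a_0 = 34, so the period closes here.
sqrt(320) = [17; 1, 7, 1, 34]
Period length = 4

4


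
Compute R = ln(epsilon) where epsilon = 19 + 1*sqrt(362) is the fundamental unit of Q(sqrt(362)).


epsilon = 19 + 1*sqrt(362)
= 38.0263
R = ln(38.0263)
= 3.6383

3.6383


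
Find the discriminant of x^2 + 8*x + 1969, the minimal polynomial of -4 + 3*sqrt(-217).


The element -4 + 3*sqrt(-217) has minimal polynomial:
x^2 + 8*x + 1969
Discriminant = (8)^2 - 4*(1969)
= 64 - 7876
= -7812

-7812


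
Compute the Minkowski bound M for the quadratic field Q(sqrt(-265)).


d = -265, d mod 4 = 3, so disc(K) = 4d = -1060; |disc(K)| = 1060
Imaginary quadratic field, so n = 2, s = r2 = 1, r1 = 0
M = (n!/n^n) * (4/pi)^s * sqrt(|disc(K)|) = (2!/2^2) * (4/pi)^1 * sqrt(1060)
= 0.5 * 1.273240 * 32.557641
= 20.7268

20.7268


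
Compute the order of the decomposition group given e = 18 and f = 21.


|D_P| = e * f
= 18 * 21
= 378

378


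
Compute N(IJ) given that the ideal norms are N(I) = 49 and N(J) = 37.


N(IJ) = N(I) * N(J)
= 49 * 37
= 1813

1813


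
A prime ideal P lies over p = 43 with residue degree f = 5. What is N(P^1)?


N(P^a) = p^(a*f)
= 43^(1*5)
= 43^5
= 147008443

147008443


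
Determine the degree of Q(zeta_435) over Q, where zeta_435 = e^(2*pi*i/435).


The degree equals Euler's totient phi(435).
435 = 3 * 5 * 29
phi(435) = 224

224


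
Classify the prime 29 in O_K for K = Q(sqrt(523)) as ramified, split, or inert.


K = Q(sqrt(523)). Since d mod 4 = 3, disc(K) = 2092.
Check p | disc: 2092 mod 29 = 4.
p does not divide disc. Compute Legendre symbol (d/p):
1^((29-1)/2) mod 29 = 1
(d/p) = 1, so p splits: (p) = P*P' with e=1, f=1, g=2.
Therefore p is split.

split


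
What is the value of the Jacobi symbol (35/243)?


Compute (35/243) via quadratic reciprocity:
  reciprocity: (35/243) -> -(243/35)
  reduce: (33/35)
  reciprocity: (33/35) -> +(35/33)
  reduce: (2/33)
  pull out 2: (2/33) = +1  (since 33 mod 8 = 1)
  (1/33) = 1
Product of signs = -1

-1


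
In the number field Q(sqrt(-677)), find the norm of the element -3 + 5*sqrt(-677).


N(a + b*sqrt(d)) = a^2 - d*b^2
= (-3)^2 - (-677)*(5)^2
= 9 + 16925
= 16934

16934


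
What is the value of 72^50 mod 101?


p = 101 is prime and the exponent is (p-1)/2 = 50, so by Euler's criterion 72^50 = (72/101) = +1 or -1 mod 101.
Compute by square-and-multiply:
  50 = 32 + 16 + 2 (binary 110010)
  Repeated squaring mod 101: 72^1 = 72, 72^2 = 33, 72^4 = 79, 72^8 = 80, 72^16 = 37, 72^32 = 56
  72^50 = 72^32 * 72^16 * 72^2 = 56 * 37 * 33 mod 101
    56 * 37 = 2072 = 52 mod 101
    52 * 33 = 1716 = 100 mod 101
  72^50 = 100 mod 101
Result 100 = p - 1 = -1 mod 101: 72 is a quadratic non-residue mod 101. As a residue in [0, p-1] the value is 100.
72^50 mod 101 = 100

100


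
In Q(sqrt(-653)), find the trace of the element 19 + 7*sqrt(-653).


Tr(a + b*sqrt(d)) = (a + b*sqrt(d)) + (a - b*sqrt(d)) = 2a
= 2 * (19)
= 38

38


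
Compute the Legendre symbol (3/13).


p = 13 is prime, so compute (3/13) with the reciprocity algorithm (Jacobi-symbol steps: pull out 2s via (2/n), flip via reciprocity, reduce):
  reciprocity: (3/13) -> +(13/3)
  reduce: (1/3)
  (1/3) = 1
Product of signs = 1
(3/13) = 1

1


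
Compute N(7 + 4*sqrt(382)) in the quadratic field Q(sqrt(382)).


N(a + b*sqrt(d)) = a^2 - d*b^2
= (7)^2 - (382)*(4)^2
= 49 - 6112
= -6063

-6063


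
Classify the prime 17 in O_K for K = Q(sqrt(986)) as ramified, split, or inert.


K = Q(sqrt(986)). Since d mod 4 = 2, disc(K) = 3944.
Check p | disc: 3944 mod 17 = 0.
p divides disc, so p ramifies: (p) = P^2 with e=2, f=1, g=1.
Therefore p is ramified.

ramified


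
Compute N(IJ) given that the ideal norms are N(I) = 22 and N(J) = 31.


N(IJ) = N(I) * N(J)
= 22 * 31
= 682

682


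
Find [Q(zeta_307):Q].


The degree equals Euler's totient phi(307).
307 = 307
phi(307) = 306

306


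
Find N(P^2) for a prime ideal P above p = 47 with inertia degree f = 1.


N(P^a) = p^(a*f)
= 47^(2*1)
= 47^2
= 2209

2209


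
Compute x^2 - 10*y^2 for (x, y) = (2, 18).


x^2 - d*y^2
= 2^2 - 10*18^2
= 4 - 3240
= -3236

-3236


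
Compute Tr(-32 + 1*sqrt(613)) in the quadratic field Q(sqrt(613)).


Tr(a + b*sqrt(d)) = (a + b*sqrt(d)) + (a - b*sqrt(d)) = 2a
= 2 * (-32)
= -64

-64


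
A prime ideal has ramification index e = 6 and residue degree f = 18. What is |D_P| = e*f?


|D_P| = e * f
= 6 * 18
= 108

108


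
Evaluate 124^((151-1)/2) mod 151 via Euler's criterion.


p = 151 is prime and the exponent is (p-1)/2 = 75, so by Euler's criterion 124^75 = (124/151) = +1 or -1 mod 151.
Compute by square-and-multiply:
  75 = 64 + 8 + 2 + 1 (binary 1001011)
  Repeated squaring mod 151: 124^1 = 124, 124^2 = 125, 124^4 = 72, 124^8 = 50, 124^16 = 84, 124^32 = 110, 124^64 = 20
  124^75 = 124^64 * 124^8 * 124^2 * 124^1 = 20 * 50 * 125 * 124 mod 151
    20 * 50 = 1000 = 94 mod 151
    94 * 125 = 11750 = 123 mod 151
    123 * 124 = 15252 = 1 mod 151
  124^75 = 1 mod 151
Result 1: 124 is a quadratic residue mod 151.
124^75 mod 151 = 1

1


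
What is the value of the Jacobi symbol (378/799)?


Compute (378/799) via quadratic reciprocity:
  pull out 2: (2/799) = +1  (since 799 mod 8 = 7)
  reciprocity: (189/799) -> +(799/189)
  reduce: (43/189)
  reciprocity: (43/189) -> +(189/43)
  reduce: (17/43)
  reciprocity: (17/43) -> +(43/17)
  reduce: (9/17)
  reciprocity: (9/17) -> +(17/9)
  reduce: (8/9)
  pull out 2: (2/9) = +1  (since 9 mod 8 = 1)
  pull out 2: (2/9) = +1  (since 9 mod 8 = 1)
  pull out 2: (2/9) = +1  (since 9 mod 8 = 1)
  (1/9) = 1
Product of signs = 1

1


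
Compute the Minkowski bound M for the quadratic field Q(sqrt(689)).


d = 689, d mod 4 = 1, so disc(K) = d = 689; |disc(K)| = 689
Real quadratic field, so n = 2, s = r2 = 0, r1 = 2
M = (n!/n^n) * (4/pi)^s * sqrt(|disc(K)|) = (2!/2^2) * (4/pi)^0 * sqrt(689)
= 0.5 * 1.000000 * 26.248809
= 13.1244

13.1244


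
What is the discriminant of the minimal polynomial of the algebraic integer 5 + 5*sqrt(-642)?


The element 5 + 5*sqrt(-642) has minimal polynomial:
x^2 - 10*x + 16075
Discriminant = (-10)^2 - 4*(16075)
= 100 - 64300
= -64200

-64200


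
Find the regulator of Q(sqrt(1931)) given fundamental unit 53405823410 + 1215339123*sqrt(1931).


epsilon = 53405823410 + 1215339123*sqrt(1931)
= 1.0681e+11
R = ln(1.0681e+11)
= 25.3943

25.3943


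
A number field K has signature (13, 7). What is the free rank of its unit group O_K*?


By Dirichlet's unit theorem:
rank = r1 + r2 - 1
= 13 + 7 - 1
= 19

19


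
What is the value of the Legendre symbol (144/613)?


p = 613 is prime, so compute (144/613) with the reciprocity algorithm (Jacobi-symbol steps: pull out 2s via (2/n), flip via reciprocity, reduce):
  pull out 2: (2/613) = -1  (since 613 mod 8 = 5)
  pull out 2: (2/613) = -1  (since 613 mod 8 = 5)
  pull out 2: (2/613) = -1  (since 613 mod 8 = 5)
  pull out 2: (2/613) = -1  (since 613 mod 8 = 5)
  reciprocity: (9/613) -> +(613/9)
  reduce: (1/9)
  (1/9) = 1
Product of signs = 1
(144/613) = 1

1


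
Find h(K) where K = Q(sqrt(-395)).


K = Q(sqrt(-395)). d mod 4 = 1, so D = disc(K) = d = -395
h(K) equals the number of primitive reduced positive-definite forms (a, b, c) = a*x^2 + b*x*y + c*y^2 with b^2 - 4ac = D,
where reduced means |b| <= a <= c, with b >= 0 whenever |b| = a or a = c, and primitive means gcd(a, b, c) = 1.
Reduced forces 3a^2 <= |D| = 395, so 1 <= a <= 11; b must have the parity of D, and c = (b^2 - D)/(4a) must be an integer >= a.
Enumerate a = 1..11, b in [-a, a]:
  a=1: (1, 1, 99)  [1]
  a=2: none
  a=3: (3, -1, 33), (3, 1, 33)  [2]
  a=4: none
  a=5: (5, 5, 21)  [1]
  a=6: none
  a=7: (7, -5, 15), (7, 5, 15)  [2]
  a=8: none
  a=9: (9, -1, 11), (9, 1, 11)  [2]
  a=10..11: none
Total reduced forms: 1 + 2 + 1 + 2 + 2 = 8
h = 8

8


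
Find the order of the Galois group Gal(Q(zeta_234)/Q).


|Gal(Q(zeta_234)/Q)| = phi(234)
= 72

72


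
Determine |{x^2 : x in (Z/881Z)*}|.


For prime p, the number of non-zero quadratic residues is (p-1)/2.
= (881-1)/2
= 440

440


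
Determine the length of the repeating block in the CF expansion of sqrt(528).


Run the CF algorithm for sqrt(528).
a_0 = floor(sqrt(528)) = 22; set m_0=0, q_0=1.
Recurrence: m' = q*a - m,  q' = (d - m'^2)/q,  a' = floor((a_0 + m')/q').
  step 1: m=22, q=44, a=1
  step 2: m=22, q=1, a=44
a_2 = 2*a_0 = 44, so the period closes here.
sqrt(528) = [22; 1, 44]
Period length = 2

2


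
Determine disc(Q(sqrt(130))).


For K = Q(sqrt(d)) with d squarefree: disc(K) = d if d = 1 mod 4, and disc(K) = 4d if d = 2 or 3 mod 4.
Here d = 130, and d mod 4 = 2.
d = 2 mod 4, not 1 (O_K = Z[sqrt(d)]), so disc(K) = 4d = 4 * (130) = 520

520


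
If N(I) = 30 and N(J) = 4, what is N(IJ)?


N(IJ) = N(I) * N(J)
= 30 * 4
= 120

120


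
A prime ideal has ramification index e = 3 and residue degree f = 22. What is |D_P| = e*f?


|D_P| = e * f
= 3 * 22
= 66

66


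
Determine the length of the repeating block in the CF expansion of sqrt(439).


Run the CF algorithm for sqrt(439).
a_0 = floor(sqrt(439)) = 20; set m_0=0, q_0=1.
Recurrence: m' = q*a - m,  q' = (d - m'^2)/q,  a' = floor((a_0 + m')/q').
  step 1: m=20, q=39, a=1
  step 2: m=19, q=2, a=19
  step 3: m=19, q=39, a=1
  step 4: m=20, q=1, a=40
a_4 = 2*a_0 = 40, so the period closes here.
sqrt(439) = [20; 1, 19, 1, 40]
Period length = 4

4


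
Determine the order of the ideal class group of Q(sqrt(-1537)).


K = Q(sqrt(-1537)). d mod 4 = 3, so D = disc(K) = 4d = -6148
h(K) equals the number of primitive reduced positive-definite forms (a, b, c) = a*x^2 + b*x*y + c*y^2 with b^2 - 4ac = D,
where reduced means |b| <= a <= c, with b >= 0 whenever |b| = a or a = c, and primitive means gcd(a, b, c) = 1.
Reduced forces 3a^2 <= |D| = 6148, so 1 <= a <= 45; b must have the parity of D, and c = (b^2 - D)/(4a) must be an integer >= a.
Enumerate a = 1..45, b in [-a, a]:
  a=1: (1, 0, 1537)  [1]
  a=2: (2, 2, 769)  [1]
  a=3..10: none
  a=11: (11, -10, 142), (11, 10, 142)  [2]
  a=12: none
  a=13: (13, -12, 121), (13, 12, 121)  [2]
  a=14..21: none
  a=22: (22, -10, 71), (22, 10, 71)  [2]
  a=23: (23, -4, 67), (23, 4, 67)  [2]
  a=24..25: none
  a=26: (26, -14, 61), (26, 14, 61)  [2]
  a=27..28: none
  a=29: (29, 0, 53)  [1]
  a=30..40: none
  a=41: (41, 24, 41)  [1]
  a=42: none
  a=43: (43, -42, 46), (43, 42, 46)  [2]
  a=44..45: none
Total reduced forms: 1 + 1 + 2 + 2 + 2 + 2 + 2 + 1 + 1 + 2 = 16
h = 16

16


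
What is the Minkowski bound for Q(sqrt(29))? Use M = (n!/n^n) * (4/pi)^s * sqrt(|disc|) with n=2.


d = 29, d mod 4 = 1, so disc(K) = d = 29; |disc(K)| = 29
Real quadratic field, so n = 2, s = r2 = 0, r1 = 2
M = (n!/n^n) * (4/pi)^s * sqrt(|disc(K)|) = (2!/2^2) * (4/pi)^0 * sqrt(29)
= 0.5 * 1.000000 * 5.385165
= 2.6926

2.6926


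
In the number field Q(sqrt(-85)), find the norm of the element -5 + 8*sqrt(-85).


N(a + b*sqrt(d)) = a^2 - d*b^2
= (-5)^2 - (-85)*(8)^2
= 25 + 5440
= 5465

5465


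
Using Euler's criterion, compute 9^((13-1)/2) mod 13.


p = 13 is prime and the exponent is (p-1)/2 = 6, so by Euler's criterion 9^6 = (9/13) = +1 or -1 mod 13.
Compute by square-and-multiply:
  6 = 4 + 2 (binary 110)
  Repeated squaring mod 13: 9^1 = 9, 9^2 = 3, 9^4 = 9
  9^6 = 9^4 * 9^2 = 9 * 3 mod 13
    9 * 3 = 27 = 1 mod 13
  9^6 = 1 mod 13
Result 1: 9 is a quadratic residue mod 13.
9^6 mod 13 = 1

1


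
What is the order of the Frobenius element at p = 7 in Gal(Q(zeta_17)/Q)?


The Frobenius at p in Gal(Q(zeta_n)/Q) = (Z/nZ)* is the class of p, so its order is ord_17(7), the smallest k >= 1 with 7^k = 1 mod 17.
n = 17 = 17, phi(17) = 16; the order divides phi(n).
Divisors of 16: 1, 2, 4, 8, 16
Repeated squaring mod 17: 7^1 = 7, 7^2 = 15, 7^4 = 4, 7^8 = 16, 7^16 = 1
Test divisors in increasing order:
  k=1: 7^1 = 7 mod 17
  k=2: 7^2 = 15 mod 17
  k=4: 7^4 = 4 mod 17
  k=8: 7^8 = 16 mod 17
  k=16: 7^16 = 1 mod 17  <- first divisor giving 1
Order = 16

16


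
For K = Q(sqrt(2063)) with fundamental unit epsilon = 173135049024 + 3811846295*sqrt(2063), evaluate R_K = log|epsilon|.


epsilon = 173135049024 + 3811846295*sqrt(2063)
= 3.4627e+11
R = ln(3.4627e+11)
= 26.5705

26.5705


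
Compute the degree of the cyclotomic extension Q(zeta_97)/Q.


The degree equals Euler's totient phi(97).
97 = 97
phi(97) = 96

96


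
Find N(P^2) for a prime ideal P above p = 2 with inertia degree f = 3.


N(P^a) = p^(a*f)
= 2^(2*3)
= 2^6
= 64

64


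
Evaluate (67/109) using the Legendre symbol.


p = 109 is prime, so compute (67/109) with the reciprocity algorithm (Jacobi-symbol steps: pull out 2s via (2/n), flip via reciprocity, reduce):
  reciprocity: (67/109) -> +(109/67)
  reduce: (42/67)
  pull out 2: (2/67) = -1  (since 67 mod 8 = 3)
  reciprocity: (21/67) -> +(67/21)
  reduce: (4/21)
  pull out 2: (2/21) = -1  (since 21 mod 8 = 5)
  pull out 2: (2/21) = -1  (since 21 mod 8 = 5)
  (1/21) = 1
Product of signs = -1
(67/109) = -1

-1


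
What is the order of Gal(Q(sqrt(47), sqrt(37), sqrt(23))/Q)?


The 3 square roots of distinct primes are multiplicatively independent over Q,
so [K:Q] = 2^3 and Gal(K/Q) is isomorphic to (Z/2Z)^3.
|Gal| = 2^3 = 8

8


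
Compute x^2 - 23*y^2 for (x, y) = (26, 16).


x^2 - d*y^2
= 26^2 - 23*16^2
= 676 - 5888
= -5212

-5212


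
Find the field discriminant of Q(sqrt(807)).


For K = Q(sqrt(d)) with d squarefree: disc(K) = d if d = 1 mod 4, and disc(K) = 4d if d = 2 or 3 mod 4.
Here d = 807, and d mod 4 = 3.
d = 3 mod 4, not 1 (O_K = Z[sqrt(d)]), so disc(K) = 4d = 4 * (807) = 3228

3228


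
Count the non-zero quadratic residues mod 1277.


For prime p, the number of non-zero quadratic residues is (p-1)/2.
= (1277-1)/2
= 638

638


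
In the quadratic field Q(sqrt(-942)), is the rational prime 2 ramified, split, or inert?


K = Q(sqrt(-942)). Since d mod 4 = 2, disc(K) = -3768.
Check p | disc: -3768 mod 2 = 0.
p divides disc, so p ramifies: (p) = P^2 with e=2, f=1, g=1.
Therefore p is ramified.

ramified


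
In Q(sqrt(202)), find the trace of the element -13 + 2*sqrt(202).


Tr(a + b*sqrt(d)) = (a + b*sqrt(d)) + (a - b*sqrt(d)) = 2a
= 2 * (-13)
= -26

-26


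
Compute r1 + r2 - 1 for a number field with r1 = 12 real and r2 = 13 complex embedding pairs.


By Dirichlet's unit theorem:
rank = r1 + r2 - 1
= 12 + 13 - 1
= 24

24


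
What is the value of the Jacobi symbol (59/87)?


Compute (59/87) via quadratic reciprocity:
  reciprocity: (59/87) -> -(87/59)
  reduce: (28/59)
  pull out 2: (2/59) = -1  (since 59 mod 8 = 3)
  pull out 2: (2/59) = -1  (since 59 mod 8 = 3)
  reciprocity: (7/59) -> -(59/7)
  reduce: (3/7)
  reciprocity: (3/7) -> -(7/3)
  reduce: (1/3)
  (1/3) = 1
Product of signs = -1

-1


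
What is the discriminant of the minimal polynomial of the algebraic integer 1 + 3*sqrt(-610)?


The element 1 + 3*sqrt(-610) has minimal polynomial:
x^2 - 2*x + 5491
Discriminant = (-2)^2 - 4*(5491)
= 4 - 21964
= -21960

-21960


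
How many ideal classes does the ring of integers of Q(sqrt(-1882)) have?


K = Q(sqrt(-1882)). d mod 4 = 2, so D = disc(K) = 4d = -7528
h(K) equals the number of primitive reduced positive-definite forms (a, b, c) = a*x^2 + b*x*y + c*y^2 with b^2 - 4ac = D,
where reduced means |b| <= a <= c, with b >= 0 whenever |b| = a or a = c, and primitive means gcd(a, b, c) = 1.
Reduced forces 3a^2 <= |D| = 7528, so 1 <= a <= 50; b must have the parity of D, and c = (b^2 - D)/(4a) must be an integer >= a.
Enumerate a = 1..50, b in [-a, a]:
  a=1: (1, 0, 1882)  [1]
  a=2: (2, 0, 941)  [1]
  a=3..6: none
  a=7: (7, -2, 269), (7, 2, 269)  [2]
  a=8..12: none
  a=13: (13, -8, 146), (13, 8, 146)  [2]
  a=14: (14, -12, 137), (14, 12, 137)  [2]
  a=15..22: none
  a=23: (23, -4, 82), (23, 4, 82)  [2]
  a=24..25: none
  a=26: (26, -8, 73), (26, 8, 73)  [2]
  a=27..30: none
  a=31: (31, -6, 61), (31, 6, 61)  [2]
  a=32..40: none
  a=41: (41, -4, 46), (41, 4, 46)  [2]
  a=42: none
  a=43: (43, -30, 49), (43, 30, 49)  [2]
  a=44..50: none
Total reduced forms: 1 + 1 + 2 + 2 + 2 + 2 + 2 + 2 + 2 + 2 = 18
h = 18

18


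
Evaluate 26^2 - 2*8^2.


x^2 - d*y^2
= 26^2 - 2*8^2
= 676 - 128
= 548

548


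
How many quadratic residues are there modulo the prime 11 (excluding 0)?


For prime p, the number of non-zero quadratic residues is (p-1)/2.
= (11-1)/2
= 5

5


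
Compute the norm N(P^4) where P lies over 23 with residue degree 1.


N(P^a) = p^(a*f)
= 23^(4*1)
= 23^4
= 279841

279841


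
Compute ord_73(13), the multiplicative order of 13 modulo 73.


We want ord_73(13), the smallest k >= 1 with 13^k = 1 mod 73.
n = 73 = 73, phi(73) = 72; the order divides phi(n).
Divisors of 72: 1, 2, 3, 4, 6, 8, 9, 12, 18, 24, 36, 72
Repeated squaring mod 73: 13^1 = 13, 13^2 = 23, 13^4 = 18, 13^8 = 32, 13^16 = 2, 13^32 = 4, 13^64 = 16
Test divisors in increasing order:
  k=1: 13^1 = 13 mod 73
  k=2: 13^2 = 23 mod 73
  k=3: 13^3 = 23 * 13 = 7 mod 73
  k=4: 13^4 = 18 mod 73
  k=6: 13^6 = 18 * 23 = 49 mod 73
  k=8: 13^8 = 32 mod 73
  k=9: 13^9 = 32 * 13 = 51 mod 73
  k=12: 13^12 = 32 * 18 = 65 mod 73
  k=18: 13^18 = 2 * 23 = 46 mod 73
  k=24: 13^24 = 2 * 32 = 64 mod 73
  k=36: 13^36 = 4 * 18 = 72 mod 73
  k=72: 13^72 = 16 * 32 = 1 mod 73  <- first divisor giving 1
Order = 72

72


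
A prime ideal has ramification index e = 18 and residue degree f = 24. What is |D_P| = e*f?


|D_P| = e * f
= 18 * 24
= 432

432


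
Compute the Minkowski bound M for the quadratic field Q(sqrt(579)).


d = 579, d mod 4 = 3, so disc(K) = 4d = 2316; |disc(K)| = 2316
Real quadratic field, so n = 2, s = r2 = 0, r1 = 2
M = (n!/n^n) * (4/pi)^s * sqrt(|disc(K)|) = (2!/2^2) * (4/pi)^0 * sqrt(2316)
= 0.5 * 1.000000 * 48.124838
= 24.0624

24.0624


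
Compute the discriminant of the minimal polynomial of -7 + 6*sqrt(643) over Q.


The element -7 + 6*sqrt(643) has minimal polynomial:
x^2 + 14*x - 23099
Discriminant = (14)^2 - 4*(-23099)
= 196 + 92396
= 92592

92592


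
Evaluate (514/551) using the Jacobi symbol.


Compute (514/551) via quadratic reciprocity:
  pull out 2: (2/551) = +1  (since 551 mod 8 = 7)
  reciprocity: (257/551) -> +(551/257)
  reduce: (37/257)
  reciprocity: (37/257) -> +(257/37)
  reduce: (35/37)
  reciprocity: (35/37) -> +(37/35)
  reduce: (2/35)
  pull out 2: (2/35) = -1  (since 35 mod 8 = 3)
  (1/35) = 1
Product of signs = -1

-1


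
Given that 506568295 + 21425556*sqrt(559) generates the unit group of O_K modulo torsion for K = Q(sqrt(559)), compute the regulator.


epsilon = 506568295 + 21425556*sqrt(559)
= 1.0131e+09
R = ln(1.0131e+09)
= 20.7363

20.7363


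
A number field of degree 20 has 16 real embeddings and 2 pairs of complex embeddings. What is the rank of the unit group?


By Dirichlet's unit theorem:
rank = r1 + r2 - 1
= 16 + 2 - 1
= 17

17


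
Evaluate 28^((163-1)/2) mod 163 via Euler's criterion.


p = 163 is prime and the exponent is (p-1)/2 = 81, so by Euler's criterion 28^81 = (28/163) = +1 or -1 mod 163.
Compute by square-and-multiply:
  81 = 64 + 16 + 1 (binary 1010001)
  Repeated squaring mod 163: 28^1 = 28, 28^2 = 132, 28^4 = 146, 28^8 = 126, 28^16 = 65, 28^32 = 150, 28^64 = 6
  28^81 = 28^64 * 28^16 * 28^1 = 6 * 65 * 28 mod 163
    6 * 65 = 390 = 64 mod 163
    64 * 28 = 1792 = 162 mod 163
  28^81 = 162 mod 163
Result 162 = p - 1 = -1 mod 163: 28 is a quadratic non-residue mod 163. As a residue in [0, p-1] the value is 162.
28^81 mod 163 = 162

162


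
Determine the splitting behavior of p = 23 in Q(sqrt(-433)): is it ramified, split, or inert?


K = Q(sqrt(-433)). Since d mod 4 = 3, disc(K) = -1732.
Check p | disc: -1732 mod 23 = 16.
p does not divide disc. Compute Legendre symbol (d/p):
4^((23-1)/2) mod 23 = 1
(d/p) = 1, so p splits: (p) = P*P' with e=1, f=1, g=2.
Therefore p is split.

split


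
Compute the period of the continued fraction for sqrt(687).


Run the CF algorithm for sqrt(687).
a_0 = floor(sqrt(687)) = 26; set m_0=0, q_0=1.
Recurrence: m' = q*a - m,  q' = (d - m'^2)/q,  a' = floor((a_0 + m')/q').
  step 1: m=26, q=11, a=4
  step 2: m=18, q=33, a=1
  step 3: m=15, q=14, a=2
  step 4: m=13, q=37, a=1
  step 5: m=24, q=3, a=16
  step 6: m=24, q=37, a=1
  step 7: m=13, q=14, a=2
  step 8: m=15, q=33, a=1
  step 9: m=18, q=11, a=4
  step 10: m=26, q=1, a=52
a_10 = 2*a_0 = 52, so the period closes here.
sqrt(687) = [26; 4, 1, 2, 1, 16, 1, 2, 1, 4, 52]
Period length = 10

10


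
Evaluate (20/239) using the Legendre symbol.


p = 239 is prime, so compute (20/239) with the reciprocity algorithm (Jacobi-symbol steps: pull out 2s via (2/n), flip via reciprocity, reduce):
  pull out 2: (2/239) = +1  (since 239 mod 8 = 7)
  pull out 2: (2/239) = +1  (since 239 mod 8 = 7)
  reciprocity: (5/239) -> +(239/5)
  reduce: (4/5)
  pull out 2: (2/5) = -1  (since 5 mod 8 = 5)
  pull out 2: (2/5) = -1  (since 5 mod 8 = 5)
  (1/5) = 1
Product of signs = 1
(20/239) = 1

1


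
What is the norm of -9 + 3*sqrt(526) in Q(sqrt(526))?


N(a + b*sqrt(d)) = a^2 - d*b^2
= (-9)^2 - (526)*(3)^2
= 81 - 4734
= -4653

-4653


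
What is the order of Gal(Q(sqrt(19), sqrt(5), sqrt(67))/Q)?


The 3 square roots of distinct primes are multiplicatively independent over Q,
so [K:Q] = 2^3 and Gal(K/Q) is isomorphic to (Z/2Z)^3.
|Gal| = 2^3 = 8

8


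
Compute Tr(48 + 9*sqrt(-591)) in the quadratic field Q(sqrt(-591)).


Tr(a + b*sqrt(d)) = (a + b*sqrt(d)) + (a - b*sqrt(d)) = 2a
= 2 * (48)
= 96

96


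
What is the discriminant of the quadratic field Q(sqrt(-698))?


For K = Q(sqrt(d)) with d squarefree: disc(K) = d if d = 1 mod 4, and disc(K) = 4d if d = 2 or 3 mod 4.
Here d = -698, and d mod 4 = 2.
d = 2 mod 4, not 1 (O_K = Z[sqrt(d)]), so disc(K) = 4d = 4 * (-698) = -2792

-2792


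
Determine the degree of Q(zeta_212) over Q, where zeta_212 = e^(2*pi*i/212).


The degree equals Euler's totient phi(212).
212 = 2^2 * 53
phi(212) = 104

104


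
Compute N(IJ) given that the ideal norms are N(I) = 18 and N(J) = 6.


N(IJ) = N(I) * N(J)
= 18 * 6
= 108

108


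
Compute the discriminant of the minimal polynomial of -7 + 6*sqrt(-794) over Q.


The element -7 + 6*sqrt(-794) has minimal polynomial:
x^2 + 14*x + 28633
Discriminant = (14)^2 - 4*(28633)
= 196 - 114532
= -114336

-114336


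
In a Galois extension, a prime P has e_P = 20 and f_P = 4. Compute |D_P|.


|D_P| = e * f
= 20 * 4
= 80

80


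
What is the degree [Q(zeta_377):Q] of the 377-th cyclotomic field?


The degree equals Euler's totient phi(377).
377 = 13 * 29
phi(377) = 336

336


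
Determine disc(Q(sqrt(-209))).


For K = Q(sqrt(d)) with d squarefree: disc(K) = d if d = 1 mod 4, and disc(K) = 4d if d = 2 or 3 mod 4.
Here d = -209, and d mod 4 = 3.
d = 3 mod 4, not 1 (O_K = Z[sqrt(d)]), so disc(K) = 4d = 4 * (-209) = -836

-836


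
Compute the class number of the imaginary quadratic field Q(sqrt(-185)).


K = Q(sqrt(-185)). d mod 4 = 3, so D = disc(K) = 4d = -740
h(K) equals the number of primitive reduced positive-definite forms (a, b, c) = a*x^2 + b*x*y + c*y^2 with b^2 - 4ac = D,
where reduced means |b| <= a <= c, with b >= 0 whenever |b| = a or a = c, and primitive means gcd(a, b, c) = 1.
Reduced forces 3a^2 <= |D| = 740, so 1 <= a <= 15; b must have the parity of D, and c = (b^2 - D)/(4a) must be an integer >= a.
Enumerate a = 1..15, b in [-a, a]:
  a=1: (1, 0, 185)  [1]
  a=2: (2, 2, 93)  [1]
  a=3: (3, -2, 62), (3, 2, 62)  [2]
  a=4: none
  a=5: (5, 0, 37)  [1]
  a=6: (6, -2, 31), (6, 2, 31)  [2]
  a=7: (7, -4, 27), (7, 4, 27)  [2]
  a=8: none
  a=9: (9, -4, 21), (9, 4, 21)  [2]
  a=10: (10, 10, 21)  [1]
  a=11..12: none
  a=13: (13, -12, 17), (13, 12, 17)  [2]
  a=14: (14, -10, 15), (14, 10, 15)  [2]
  a=15: none
Total reduced forms: 1 + 1 + 2 + 1 + 2 + 2 + 2 + 1 + 2 + 2 = 16
h = 16

16


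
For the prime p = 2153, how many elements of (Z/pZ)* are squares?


For prime p, the number of non-zero quadratic residues is (p-1)/2.
= (2153-1)/2
= 1076

1076


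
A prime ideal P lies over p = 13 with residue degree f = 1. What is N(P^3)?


N(P^a) = p^(a*f)
= 13^(3*1)
= 13^3
= 2197

2197


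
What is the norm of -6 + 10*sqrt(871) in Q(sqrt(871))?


N(a + b*sqrt(d)) = a^2 - d*b^2
= (-6)^2 - (871)*(10)^2
= 36 - 87100
= -87064

-87064


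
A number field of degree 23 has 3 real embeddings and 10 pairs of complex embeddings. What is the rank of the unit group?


By Dirichlet's unit theorem:
rank = r1 + r2 - 1
= 3 + 10 - 1
= 12

12


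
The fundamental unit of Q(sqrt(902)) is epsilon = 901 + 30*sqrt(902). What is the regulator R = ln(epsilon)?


epsilon = 901 + 30*sqrt(902)
= 1801.9994
R = ln(1801.9994)
= 7.4967

7.4967


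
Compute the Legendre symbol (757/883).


p = 883 is prime, so compute (757/883) with the reciprocity algorithm (Jacobi-symbol steps: pull out 2s via (2/n), flip via reciprocity, reduce):
  reciprocity: (757/883) -> +(883/757)
  reduce: (126/757)
  pull out 2: (2/757) = -1  (since 757 mod 8 = 5)
  reciprocity: (63/757) -> +(757/63)
  reduce: (1/63)
  (1/63) = 1
Product of signs = -1
(757/883) = -1

-1


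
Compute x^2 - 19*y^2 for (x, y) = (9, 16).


x^2 - d*y^2
= 9^2 - 19*16^2
= 81 - 4864
= -4783

-4783


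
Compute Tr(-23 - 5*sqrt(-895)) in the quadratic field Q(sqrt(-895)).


Tr(a + b*sqrt(d)) = (a + b*sqrt(d)) + (a - b*sqrt(d)) = 2a
= 2 * (-23)
= -46

-46


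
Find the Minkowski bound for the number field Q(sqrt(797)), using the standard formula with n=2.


d = 797, d mod 4 = 1, so disc(K) = d = 797; |disc(K)| = 797
Real quadratic field, so n = 2, s = r2 = 0, r1 = 2
M = (n!/n^n) * (4/pi)^s * sqrt(|disc(K)|) = (2!/2^2) * (4/pi)^0 * sqrt(797)
= 0.5 * 1.000000 * 28.231188
= 14.1156

14.1156


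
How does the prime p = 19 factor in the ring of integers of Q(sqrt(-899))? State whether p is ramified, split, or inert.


K = Q(sqrt(-899)). Since d mod 4 = 1, disc(K) = -899.
Check p | disc: -899 mod 19 = 13.
p does not divide disc. Compute Legendre symbol (d/p):
13^((19-1)/2) mod 19 = -1
(d/p) = -1, so p is inert: (p) stays prime with e=1, f=2, g=1.
Therefore p is inert.

inert


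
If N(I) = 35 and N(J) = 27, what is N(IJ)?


N(IJ) = N(I) * N(J)
= 35 * 27
= 945

945


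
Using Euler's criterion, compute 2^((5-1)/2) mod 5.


p = 5 is prime and the exponent is (p-1)/2 = 2, so by Euler's criterion 2^2 = (2/5) = +1 or -1 mod 5.
Compute by square-and-multiply:
  2 = 2 (binary 10)
  Repeated squaring mod 5: 2^1 = 2, 2^2 = 4
  2^2 = 4 mod 5
Result 4 = p - 1 = -1 mod 5: 2 is a quadratic non-residue mod 5. As a residue in [0, p-1] the value is 4.
2^2 mod 5 = 4

4


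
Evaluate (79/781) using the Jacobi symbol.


Compute (79/781) via quadratic reciprocity:
  reciprocity: (79/781) -> +(781/79)
  reduce: (70/79)
  pull out 2: (2/79) = +1  (since 79 mod 8 = 7)
  reciprocity: (35/79) -> -(79/35)
  reduce: (9/35)
  reciprocity: (9/35) -> +(35/9)
  reduce: (8/9)
  pull out 2: (2/9) = +1  (since 9 mod 8 = 1)
  pull out 2: (2/9) = +1  (since 9 mod 8 = 1)
  pull out 2: (2/9) = +1  (since 9 mod 8 = 1)
  (1/9) = 1
Product of signs = -1

-1
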